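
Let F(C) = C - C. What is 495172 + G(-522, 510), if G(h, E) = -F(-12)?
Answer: 495172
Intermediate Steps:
F(C) = 0
G(h, E) = 0 (G(h, E) = -1*0 = 0)
495172 + G(-522, 510) = 495172 + 0 = 495172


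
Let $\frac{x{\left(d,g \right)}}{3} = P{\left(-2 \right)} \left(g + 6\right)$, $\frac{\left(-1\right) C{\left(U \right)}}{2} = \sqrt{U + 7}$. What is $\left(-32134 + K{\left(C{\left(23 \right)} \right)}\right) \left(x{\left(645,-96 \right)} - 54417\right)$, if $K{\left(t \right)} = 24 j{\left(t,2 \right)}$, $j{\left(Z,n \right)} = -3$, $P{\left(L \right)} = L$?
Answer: $1735162662$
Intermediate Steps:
$C{\left(U \right)} = - 2 \sqrt{7 + U}$ ($C{\left(U \right)} = - 2 \sqrt{U + 7} = - 2 \sqrt{7 + U}$)
$x{\left(d,g \right)} = -36 - 6 g$ ($x{\left(d,g \right)} = 3 \left(- 2 \left(g + 6\right)\right) = 3 \left(- 2 \left(6 + g\right)\right) = 3 \left(-12 - 2 g\right) = -36 - 6 g$)
$K{\left(t \right)} = -72$ ($K{\left(t \right)} = 24 \left(-3\right) = -72$)
$\left(-32134 + K{\left(C{\left(23 \right)} \right)}\right) \left(x{\left(645,-96 \right)} - 54417\right) = \left(-32134 - 72\right) \left(\left(-36 - -576\right) - 54417\right) = - 32206 \left(\left(-36 + 576\right) - 54417\right) = - 32206 \left(540 - 54417\right) = \left(-32206\right) \left(-53877\right) = 1735162662$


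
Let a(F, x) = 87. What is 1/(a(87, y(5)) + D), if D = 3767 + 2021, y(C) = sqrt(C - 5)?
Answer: 1/5875 ≈ 0.00017021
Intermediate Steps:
y(C) = sqrt(-5 + C)
D = 5788
1/(a(87, y(5)) + D) = 1/(87 + 5788) = 1/5875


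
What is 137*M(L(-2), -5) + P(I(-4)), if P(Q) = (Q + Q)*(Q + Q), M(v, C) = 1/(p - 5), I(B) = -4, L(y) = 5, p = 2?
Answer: 55/3 ≈ 18.333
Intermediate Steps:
M(v, C) = -⅓ (M(v, C) = 1/(2 - 5) = 1/(-3) = -⅓)
P(Q) = 4*Q² (P(Q) = (2*Q)*(2*Q) = 4*Q²)
137*M(L(-2), -5) + P(I(-4)) = 137*(-⅓) + 4*(-4)² = -137/3 + 4*16 = -137/3 + 64 = 55/3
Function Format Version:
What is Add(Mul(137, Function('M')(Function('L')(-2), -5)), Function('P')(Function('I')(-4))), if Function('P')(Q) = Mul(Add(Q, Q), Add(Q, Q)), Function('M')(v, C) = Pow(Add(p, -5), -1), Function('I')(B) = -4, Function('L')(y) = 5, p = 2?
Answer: Rational(55, 3) ≈ 18.333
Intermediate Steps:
Function('M')(v, C) = Rational(-1, 3) (Function('M')(v, C) = Pow(Add(2, -5), -1) = Pow(-3, -1) = Rational(-1, 3))
Function('P')(Q) = Mul(4, Pow(Q, 2)) (Function('P')(Q) = Mul(Mul(2, Q), Mul(2, Q)) = Mul(4, Pow(Q, 2)))
Add(Mul(137, Function('M')(Function('L')(-2), -5)), Function('P')(Function('I')(-4))) = Add(Mul(137, Rational(-1, 3)), Mul(4, Pow(-4, 2))) = Add(Rational(-137, 3), Mul(4, 16)) = Add(Rational(-137, 3), 64) = Rational(55, 3)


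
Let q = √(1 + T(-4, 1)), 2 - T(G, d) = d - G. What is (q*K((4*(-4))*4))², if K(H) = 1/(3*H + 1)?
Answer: -2/36481 ≈ -5.4823e-5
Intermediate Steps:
T(G, d) = 2 + G - d (T(G, d) = 2 - (d - G) = 2 + (G - d) = 2 + G - d)
K(H) = 1/(1 + 3*H)
q = I*√2 (q = √(1 + (2 - 4 - 1*1)) = √(1 + (2 - 4 - 1)) = √(1 - 3) = √(-2) = I*√2 ≈ 1.4142*I)
(q*K((4*(-4))*4))² = ((I*√2)/(1 + 3*((4*(-4))*4)))² = ((I*√2)/(1 + 3*(-16*4)))² = ((I*√2)/(1 + 3*(-64)))² = ((I*√2)/(1 - 192))² = ((I*√2)/(-191))² = ((I*√2)*(-1/191))² = (-I*√2/191)² = -2/36481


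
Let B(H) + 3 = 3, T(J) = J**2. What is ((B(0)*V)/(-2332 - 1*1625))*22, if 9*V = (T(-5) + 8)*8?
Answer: 0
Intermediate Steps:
B(H) = 0 (B(H) = -3 + 3 = 0)
V = 88/3 (V = (((-5)**2 + 8)*8)/9 = ((25 + 8)*8)/9 = (33*8)/9 = (1/9)*264 = 88/3 ≈ 29.333)
((B(0)*V)/(-2332 - 1*1625))*22 = ((0*(88/3))/(-2332 - 1*1625))*22 = (0/(-2332 - 1625))*22 = (0/(-3957))*22 = (0*(-1/3957))*22 = 0*22 = 0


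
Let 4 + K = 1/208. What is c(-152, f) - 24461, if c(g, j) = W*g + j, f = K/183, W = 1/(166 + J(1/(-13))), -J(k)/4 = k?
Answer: -335513257789/13715728 ≈ -24462.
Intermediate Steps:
K = -831/208 (K = -4 + 1/208 = -831/208 ≈ -3.9952)
J(k) = -4*k
W = 13/2162 (W = 1/(166 - 4/(-13)) = 1/(166 - 4*(-1/13)) = 1/(166 + 4/13) = 1/(2162/13) = 13/2162 ≈ 0.0060130)
f = -277/12688 (f = -831/208/183 = -831/208*1/183 = -277/12688 ≈ -0.021832)
c(g, j) = j + 13*g/2162 (c(g, j) = 13*g/2162 + j = j + 13*g/2162)
c(-152, f) - 24461 = (-277/12688 + (13/2162)*(-152)) - 24461 = (-277/12688 - 988/1081) - 24461 = -12835181/13715728 - 24461 = -335513257789/13715728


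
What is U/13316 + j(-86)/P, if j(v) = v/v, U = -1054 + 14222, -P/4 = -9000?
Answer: 118515329/119844000 ≈ 0.98891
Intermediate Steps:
P = 36000 (P = -4*(-9000) = 36000)
U = 13168
j(v) = 1
U/13316 + j(-86)/P = 13168/13316 + 1/36000 = 13168*(1/13316) + 1*(1/36000) = 3292/3329 + 1/36000 = 118515329/119844000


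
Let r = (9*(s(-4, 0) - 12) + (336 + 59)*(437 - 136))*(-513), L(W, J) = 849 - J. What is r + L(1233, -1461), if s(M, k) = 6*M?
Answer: -60824613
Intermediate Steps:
r = -60826923 (r = (9*(6*(-4) - 12) + (336 + 59)*(437 - 136))*(-513) = (9*(-24 - 12) + 395*301)*(-513) = (9*(-36) + 118895)*(-513) = (-324 + 118895)*(-513) = 118571*(-513) = -60826923)
r + L(1233, -1461) = -60826923 + (849 - 1*(-1461)) = -60826923 + (849 + 1461) = -60826923 + 2310 = -60824613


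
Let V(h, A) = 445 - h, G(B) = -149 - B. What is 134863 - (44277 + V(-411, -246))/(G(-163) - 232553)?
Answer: 31360952290/232539 ≈ 1.3486e+5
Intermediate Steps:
134863 - (44277 + V(-411, -246))/(G(-163) - 232553) = 134863 - (44277 + (445 - 1*(-411)))/((-149 - 1*(-163)) - 232553) = 134863 - (44277 + (445 + 411))/((-149 + 163) - 232553) = 134863 - (44277 + 856)/(14 - 232553) = 134863 - 45133/(-232539) = 134863 - 45133*(-1)/232539 = 134863 - 1*(-45133/232539) = 134863 + 45133/232539 = 31360952290/232539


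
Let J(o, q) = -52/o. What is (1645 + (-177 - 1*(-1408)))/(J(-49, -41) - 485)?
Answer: -140924/23713 ≈ -5.9429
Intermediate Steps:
(1645 + (-177 - 1*(-1408)))/(J(-49, -41) - 485) = (1645 + (-177 - 1*(-1408)))/(-52/(-49) - 485) = (1645 + (-177 + 1408))/(-52*(-1/49) - 485) = (1645 + 1231)/(52/49 - 485) = 2876/(-23713/49) = 2876*(-49/23713) = -140924/23713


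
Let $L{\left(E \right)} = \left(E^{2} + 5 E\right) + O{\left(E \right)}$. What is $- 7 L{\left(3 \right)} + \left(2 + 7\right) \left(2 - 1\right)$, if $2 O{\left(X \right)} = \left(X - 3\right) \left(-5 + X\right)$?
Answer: $-159$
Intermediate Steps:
$O{\left(X \right)} = \frac{\left(-5 + X\right) \left(-3 + X\right)}{2}$ ($O{\left(X \right)} = \frac{\left(X - 3\right) \left(-5 + X\right)}{2} = \frac{\left(-3 + X\right) \left(-5 + X\right)}{2} = \frac{\left(-5 + X\right) \left(-3 + X\right)}{2}$)
$L{\left(E \right)} = \frac{15}{2} + E + \frac{3 E^{2}}{2}$ ($L{\left(E \right)} = \left(E^{2} + 5 E\right) + \left(\frac{15}{2} + \frac{E^{2}}{2} - 4 E\right) = \frac{15}{2} + E + \frac{3 E^{2}}{2}$)
$- 7 L{\left(3 \right)} + \left(2 + 7\right) \left(2 - 1\right) = - 7 \left(\frac{15}{2} + 3 + \frac{3 \cdot 3^{2}}{2}\right) + \left(2 + 7\right) \left(2 - 1\right) = - 7 \left(\frac{15}{2} + 3 + \frac{3}{2} \cdot 9\right) + 9 \cdot 1 = - 7 \left(\frac{15}{2} + 3 + \frac{27}{2}\right) + 9 = \left(-7\right) 24 + 9 = -168 + 9 = -159$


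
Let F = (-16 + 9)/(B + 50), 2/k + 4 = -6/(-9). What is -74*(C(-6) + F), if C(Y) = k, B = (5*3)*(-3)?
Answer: 148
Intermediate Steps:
B = -45 (B = 15*(-3) = -45)
k = -⅗ (k = 2/(-4 - 6/(-9)) = 2/(-4 - 6*(-⅑)) = 2/(-4 + ⅔) = 2/(-10/3) = 2*(-3/10) = -⅗ ≈ -0.60000)
C(Y) = -⅗
F = -7/5 (F = (-16 + 9)/(-45 + 50) = -7/5 ≈ -1.4000)
-74*(C(-6) + F) = -74*(-⅗ - 7/5) = -74*(-2) = 148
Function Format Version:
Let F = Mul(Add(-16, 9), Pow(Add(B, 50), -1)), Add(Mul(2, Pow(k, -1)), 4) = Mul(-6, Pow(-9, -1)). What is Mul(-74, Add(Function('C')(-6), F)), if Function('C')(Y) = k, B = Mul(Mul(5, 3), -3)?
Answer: 148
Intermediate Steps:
B = -45 (B = Mul(15, -3) = -45)
k = Rational(-3, 5) (k = Mul(2, Pow(Add(-4, Mul(-6, Pow(-9, -1))), -1)) = Mul(2, Pow(Add(-4, Mul(-6, Rational(-1, 9))), -1)) = Mul(2, Pow(Add(-4, Rational(2, 3)), -1)) = Mul(2, Pow(Rational(-10, 3), -1)) = Mul(2, Rational(-3, 10)) = Rational(-3, 5) ≈ -0.60000)
Function('C')(Y) = Rational(-3, 5)
F = Rational(-7, 5) (F = Mul(Add(-16, 9), Pow(Add(-45, 50), -1)) = Mul(-7, Pow(5, -1)) = Mul(-7, Rational(1, 5)) = Rational(-7, 5) ≈ -1.4000)
Mul(-74, Add(Function('C')(-6), F)) = Mul(-74, Add(Rational(-3, 5), Rational(-7, 5))) = Mul(-74, -2) = 148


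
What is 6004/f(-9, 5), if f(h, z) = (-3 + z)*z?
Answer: 3002/5 ≈ 600.40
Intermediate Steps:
f(h, z) = z*(-3 + z)
6004/f(-9, 5) = 6004/((5*(-3 + 5))) = 6004/((5*2)) = 6004/10 = 6004*(⅒) = 3002/5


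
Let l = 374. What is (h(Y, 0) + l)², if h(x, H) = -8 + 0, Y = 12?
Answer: 133956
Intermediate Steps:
h(x, H) = -8
(h(Y, 0) + l)² = (-8 + 374)² = 366² = 133956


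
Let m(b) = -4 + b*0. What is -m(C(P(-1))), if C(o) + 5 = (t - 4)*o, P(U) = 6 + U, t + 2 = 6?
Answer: 4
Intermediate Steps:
t = 4 (t = -2 + 6 = 4)
C(o) = -5 (C(o) = -5 + (4 - 4)*o = -5 + 0*o = -5 + 0 = -5)
m(b) = -4 (m(b) = -4 + 0 = -4)
-m(C(P(-1))) = -1*(-4) = 4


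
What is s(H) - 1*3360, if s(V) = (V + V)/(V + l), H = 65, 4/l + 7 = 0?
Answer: -1514450/451 ≈ -3358.0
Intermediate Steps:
l = -4/7 (l = 4/(-7 + 0) = 4/(-7) = 4*(-⅐) = -4/7 ≈ -0.57143)
s(V) = 2*V/(-4/7 + V) (s(V) = (V + V)/(V - 4/7) = (2*V)/(-4/7 + V) = 2*V/(-4/7 + V))
s(H) - 1*3360 = 14*65/(-4 + 7*65) - 1*3360 = 14*65/(-4 + 455) - 3360 = 14*65/451 - 3360 = 14*65*(1/451) - 3360 = 910/451 - 3360 = -1514450/451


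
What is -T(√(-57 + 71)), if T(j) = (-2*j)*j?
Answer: 28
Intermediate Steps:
T(j) = -2*j²
-T(√(-57 + 71)) = -(-2)*(√(-57 + 71))² = -(-2)*(√14)² = -(-2)*14 = -1*(-28) = 28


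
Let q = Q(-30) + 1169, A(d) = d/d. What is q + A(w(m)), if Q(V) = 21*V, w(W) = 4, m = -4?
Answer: 540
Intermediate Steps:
A(d) = 1
q = 539 (q = 21*(-30) + 1169 = -630 + 1169 = 539)
q + A(w(m)) = 539 + 1 = 540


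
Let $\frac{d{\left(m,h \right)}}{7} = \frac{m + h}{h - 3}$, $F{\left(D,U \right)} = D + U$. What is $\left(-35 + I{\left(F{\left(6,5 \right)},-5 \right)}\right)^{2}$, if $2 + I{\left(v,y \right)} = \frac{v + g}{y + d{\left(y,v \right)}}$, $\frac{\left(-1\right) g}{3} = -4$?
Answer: $3025$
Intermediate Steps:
$g = 12$ ($g = \left(-3\right) \left(-4\right) = 12$)
$d{\left(m,h \right)} = \frac{7 \left(h + m\right)}{-3 + h}$ ($d{\left(m,h \right)} = 7 \frac{m + h}{h - 3} = 7 \frac{h + m}{-3 + h} = \frac{7 \left(h + m\right)}{-3 + h}$)
$I{\left(v,y \right)} = -2 + \frac{12 + v}{y + \frac{7 \left(v + y\right)}{-3 + v}}$ ($I{\left(v,y \right)} = -2 + \frac{v + 12}{y + \frac{7 \left(v + y\right)}{-3 + v}} = -2 + \frac{12 + v}{y + \frac{7 \left(v + y\right)}{-3 + v}}$)
$\left(-35 + I{\left(F{\left(6,5 \right)},-5 \right)}\right)^{2} = \left(-35 + \frac{-36 + \left(6 + 5\right)^{2} - -40 - 5 \left(6 + 5\right) - 2 \left(6 + 5\right) \left(-5\right)}{4 \left(-5\right) + 7 \left(6 + 5\right) + \left(6 + 5\right) \left(-5\right)}\right)^{2} = \left(-35 + \frac{-36 + 11^{2} + 40 - 55 - 22 \left(-5\right)}{-20 + 7 \cdot 11 + 11 \left(-5\right)}\right)^{2} = \left(-35 + \frac{-36 + 121 + 40 - 55 + 110}{-20 + 77 - 55}\right)^{2} = \left(-35 + \frac{1}{2} \cdot 180\right)^{2} = \left(-35 + 90\right)^{2} = 55^{2} = 3025$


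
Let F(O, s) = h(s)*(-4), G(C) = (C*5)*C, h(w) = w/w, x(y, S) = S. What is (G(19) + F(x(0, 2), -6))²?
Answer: 3243601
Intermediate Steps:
h(w) = 1
G(C) = 5*C² (G(C) = (5*C)*C = 5*C²)
F(O, s) = -4 (F(O, s) = 1*(-4) = -4)
(G(19) + F(x(0, 2), -6))² = (5*19² - 4)² = (5*361 - 4)² = (1805 - 4)² = 1801² = 3243601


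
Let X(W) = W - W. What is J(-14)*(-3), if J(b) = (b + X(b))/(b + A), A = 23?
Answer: 14/3 ≈ 4.6667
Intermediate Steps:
X(W) = 0
J(b) = b/(23 + b) (J(b) = (b + 0)/(b + 23) = b/(23 + b))
J(-14)*(-3) = -14/(23 - 14)*(-3) = -14/9*(-3) = 14/3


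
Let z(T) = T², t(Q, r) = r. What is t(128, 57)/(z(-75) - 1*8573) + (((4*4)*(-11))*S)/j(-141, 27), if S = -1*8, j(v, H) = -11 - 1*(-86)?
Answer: 4146509/221100 ≈ 18.754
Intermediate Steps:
j(v, H) = 75 (j(v, H) = -11 + 86 = 75)
S = -8
t(128, 57)/(z(-75) - 1*8573) + (((4*4)*(-11))*S)/j(-141, 27) = 57/((-75)² - 1*8573) + (((4*4)*(-11))*(-8))/75 = 57/(5625 - 8573) + ((16*(-11))*(-8))*(1/75) = 57/(-2948) - 176*(-8)*(1/75) = 57*(-1/2948) + 1408*(1/75) = -57/2948 + 1408/75 = 4146509/221100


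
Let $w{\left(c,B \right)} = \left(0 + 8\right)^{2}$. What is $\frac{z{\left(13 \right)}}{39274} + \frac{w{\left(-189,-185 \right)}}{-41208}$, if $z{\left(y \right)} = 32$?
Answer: $- \frac{74680}{101150187} \approx -0.00073831$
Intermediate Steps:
$w{\left(c,B \right)} = 64$ ($w{\left(c,B \right)} = 8^{2} = 64$)
$\frac{z{\left(13 \right)}}{39274} + \frac{w{\left(-189,-185 \right)}}{-41208} = \frac{32}{39274} + \frac{64}{-41208} = 32 \cdot \frac{1}{39274} + 64 \left(- \frac{1}{41208}\right) = \frac{16}{19637} - \frac{8}{5151} = - \frac{74680}{101150187}$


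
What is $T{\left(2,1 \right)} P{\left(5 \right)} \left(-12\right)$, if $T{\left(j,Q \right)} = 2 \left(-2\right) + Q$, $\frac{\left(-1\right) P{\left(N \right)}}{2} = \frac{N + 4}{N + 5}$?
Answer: $- \frac{324}{5} \approx -64.8$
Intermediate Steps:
$P{\left(N \right)} = - \frac{2 \left(4 + N\right)}{5 + N}$ ($P{\left(N \right)} = - 2 \frac{N + 4}{N + 5} = - 2 \frac{4 + N}{5 + N} = - \frac{2 \left(4 + N\right)}{5 + N}$)
$T{\left(j,Q \right)} = -4 + Q$
$T{\left(2,1 \right)} P{\left(5 \right)} \left(-12\right) = \left(-4 + 1\right) \frac{2 \left(-4 - 5\right)}{5 + 5} \left(-12\right) = - 3 \frac{2 \left(-4 - 5\right)}{10} \left(-12\right) = - 3 \cdot 2 \cdot \frac{1}{10} \left(-9\right) \left(-12\right) = \left(-3\right) \left(- \frac{9}{5}\right) \left(-12\right) = \frac{27}{5} \left(-12\right) = - \frac{324}{5}$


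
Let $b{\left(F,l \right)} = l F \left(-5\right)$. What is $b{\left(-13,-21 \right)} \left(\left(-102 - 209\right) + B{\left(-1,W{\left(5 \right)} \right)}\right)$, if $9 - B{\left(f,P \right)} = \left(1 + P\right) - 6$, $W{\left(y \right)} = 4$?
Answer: $410865$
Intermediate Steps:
$B{\left(f,P \right)} = 14 - P$ ($B{\left(f,P \right)} = 9 - \left(\left(1 + P\right) - 6\right) = 9 - \left(-5 + P\right) = 14 - P$)
$b{\left(F,l \right)} = - 5 F l$ ($b{\left(F,l \right)} = F l \left(-5\right) = - 5 F l$)
$b{\left(-13,-21 \right)} \left(\left(-102 - 209\right) + B{\left(-1,W{\left(5 \right)} \right)}\right) = \left(-5\right) \left(-13\right) \left(-21\right) \left(\left(-102 - 209\right) + \left(14 - 4\right)\right) = - 1365 \left(\left(-102 - 209\right) + \left(14 - 4\right)\right) = - 1365 \left(-311 + 10\right) = \left(-1365\right) \left(-301\right) = 410865$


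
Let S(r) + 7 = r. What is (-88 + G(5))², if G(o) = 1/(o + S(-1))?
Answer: 70225/9 ≈ 7802.8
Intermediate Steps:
S(r) = -7 + r
G(o) = 1/(-8 + o) (G(o) = 1/(o + (-7 - 1)) = 1/(o - 8) = 1/(-8 + o))
(-88 + G(5))² = (-88 + 1/(-8 + 5))² = (-88 + 1/(-3))² = (-88 - ⅓)² = (-265/3)² = 70225/9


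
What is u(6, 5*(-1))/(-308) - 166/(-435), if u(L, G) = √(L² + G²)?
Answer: 166/435 - √61/308 ≈ 0.35625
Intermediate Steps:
u(L, G) = √(G² + L²)
u(6, 5*(-1))/(-308) - 166/(-435) = √((5*(-1))² + 6²)/(-308) - 166/(-435) = √((-5)² + 36)*(-1/308) - 166*(-1/435) = √(25 + 36)*(-1/308) + 166/435 = √61*(-1/308) + 166/435 = -√61/308 + 166/435 = 166/435 - √61/308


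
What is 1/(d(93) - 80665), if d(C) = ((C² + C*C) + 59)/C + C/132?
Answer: -4092/329314589 ≈ -1.2426e-5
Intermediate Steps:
d(C) = C/132 + (59 + 2*C²)/C (d(C) = ((C² + C²) + 59)/C + C*(1/132) = (2*C² + 59)/C + C/132 = (59 + 2*C²)/C + C/132 = C/132 + (59 + 2*C²)/C)
1/(d(93) - 80665) = 1/((59/93 + (265/132)*93) - 80665) = 1/((59*(1/93) + 8215/44) - 80665) = 1/((59/93 + 8215/44) - 80665) = 1/(766591/4092 - 80665) = 1/(-329314589/4092) = -4092/329314589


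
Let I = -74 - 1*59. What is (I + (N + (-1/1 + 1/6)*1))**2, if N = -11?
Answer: 755161/36 ≈ 20977.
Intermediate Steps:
I = -133 (I = -74 - 59 = -133)
(I + (N + (-1/1 + 1/6)*1))**2 = (-133 + (-11 + (-1/1 + 1/6)*1))**2 = (-133 + (-11 + (-1*1 + 1*(1/6))*1))**2 = (-133 + (-11 + (-1 + 1/6)*1))**2 = (-133 + (-11 - 5/6*1))**2 = (-133 + (-11 - 5/6))**2 = (-133 - 71/6)**2 = (-869/6)**2 = 755161/36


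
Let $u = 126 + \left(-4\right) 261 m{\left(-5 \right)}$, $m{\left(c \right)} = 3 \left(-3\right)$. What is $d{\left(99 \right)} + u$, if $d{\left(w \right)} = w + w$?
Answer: $9720$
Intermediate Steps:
$m{\left(c \right)} = -9$
$d{\left(w \right)} = 2 w$
$u = 9522$ ($u = 126 + \left(-4\right) 261 \left(-9\right) = 126 - -9396 = 126 + 9396 = 9522$)
$d{\left(99 \right)} + u = 2 \cdot 99 + 9522 = 198 + 9522 = 9720$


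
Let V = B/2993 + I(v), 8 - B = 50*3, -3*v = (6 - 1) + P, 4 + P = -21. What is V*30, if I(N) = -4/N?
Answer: -58134/2993 ≈ -19.423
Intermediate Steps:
P = -25 (P = -4 - 21 = -25)
v = 20/3 (v = -((6 - 1) - 25)/3 = -(5 - 25)/3 = -⅓*(-20) = 20/3 ≈ 6.6667)
B = -142 (B = 8 - 50*3 = 8 - 1*150 = 8 - 150 = -142)
V = -9689/14965 (V = -142/2993 - 4/20/3 = -142*1/2993 - 4*3/20 = -142/2993 - ⅗ = -9689/14965 ≈ -0.64744)
V*30 = -9689/14965*30 = -58134/2993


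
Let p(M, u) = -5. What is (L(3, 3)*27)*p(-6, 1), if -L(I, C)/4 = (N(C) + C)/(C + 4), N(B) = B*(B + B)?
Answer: 1620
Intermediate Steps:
N(B) = 2*B² (N(B) = B*(2*B) = 2*B²)
L(I, C) = -4*(C + 2*C²)/(4 + C) (L(I, C) = -4*(2*C² + C)/(C + 4) = -4*(C + 2*C²)/(4 + C))
(L(3, 3)*27)*p(-6, 1) = ((4*3*(-1 - 2*3)/(4 + 3))*27)*(-5) = ((4*3*(-1 - 6)/7)*27)*(-5) = ((4*3*(⅐)*(-7))*27)*(-5) = -12*27*(-5) = -324*(-5) = 1620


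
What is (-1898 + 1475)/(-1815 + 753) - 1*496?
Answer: -58481/118 ≈ -495.60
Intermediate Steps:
(-1898 + 1475)/(-1815 + 753) - 1*496 = -423/(-1062) - 496 = -423*(-1/1062) - 496 = 47/118 - 496 = -58481/118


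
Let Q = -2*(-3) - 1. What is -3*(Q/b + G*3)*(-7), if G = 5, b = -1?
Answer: 210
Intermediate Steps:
Q = 5 (Q = 6 - 1 = 5)
-3*(Q/b + G*3)*(-7) = -3*(5/(-1) + 5*3)*(-7) = -3*(5*(-1) + 15)*(-7) = -3*(-5 + 15)*(-7) = -3*10*(-7) = -30*(-7) = 210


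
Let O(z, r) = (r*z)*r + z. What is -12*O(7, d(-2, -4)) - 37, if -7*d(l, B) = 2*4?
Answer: -1615/7 ≈ -230.71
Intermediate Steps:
d(l, B) = -8/7 (d(l, B) = -2*4/7 = -1/7*8 = -8/7)
O(z, r) = z + z*r**2 (O(z, r) = z*r**2 + z = z + z*r**2)
-12*O(7, d(-2, -4)) - 37 = -84*(1 + (-8/7)**2) - 37 = -84*(1 + 64/49) - 37 = -84*113/49 - 37 = -12*113/7 - 37 = -1356/7 - 37 = -1615/7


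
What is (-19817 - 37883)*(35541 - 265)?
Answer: -2035425200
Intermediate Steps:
(-19817 - 37883)*(35541 - 265) = -57700*35276 = -2035425200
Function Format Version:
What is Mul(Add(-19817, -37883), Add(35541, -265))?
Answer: -2035425200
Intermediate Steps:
Mul(Add(-19817, -37883), Add(35541, -265)) = Mul(-57700, 35276) = -2035425200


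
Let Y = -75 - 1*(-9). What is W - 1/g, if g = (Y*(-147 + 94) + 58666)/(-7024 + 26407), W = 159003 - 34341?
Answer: 7749469185/62164 ≈ 1.2466e+5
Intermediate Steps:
Y = -66 (Y = -75 + 9 = -66)
W = 124662
g = 62164/19383 (g = (-66*(-147 + 94) + 58666)/(-7024 + 26407) = (-66*(-53) + 58666)/19383 = (3498 + 58666)*(1/19383) = 62164*(1/19383) = 62164/19383 ≈ 3.2071)
W - 1/g = 124662 - 1/62164/19383 = 124662 - 1*19383/62164 = 124662 - 19383/62164 = 7749469185/62164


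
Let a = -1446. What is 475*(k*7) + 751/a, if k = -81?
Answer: -389444701/1446 ≈ -2.6933e+5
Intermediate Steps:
475*(k*7) + 751/a = 475*(-81*7) + 751/(-1446) = 475*(-567) + 751*(-1/1446) = -269325 - 751/1446 = -389444701/1446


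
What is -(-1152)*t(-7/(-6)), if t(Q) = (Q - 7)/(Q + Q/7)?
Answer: -5040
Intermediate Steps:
t(Q) = 7*(-7 + Q)/(8*Q) (t(Q) = (-7 + Q)/(Q + Q*(⅐)) = (-7 + Q)/(Q + Q/7) = (-7 + Q)/((8*Q/7)) = (-7 + Q)*(7/(8*Q)) = 7*(-7 + Q)/(8*Q))
-(-1152)*t(-7/(-6)) = -(-1152)*7*(-7 - 7/(-6))/(8*((-7/(-6)))) = -(-1152)*7*(-7 - 7*(-⅙))/(8*((-7*(-⅙)))) = -(-1152)*7*(-7 + 7/6)/(8*(7/6)) = -(-1152)*(7/8)*(6/7)*(-35/6) = -(-1152)*(-35)/8 = -64*315/4 = -5040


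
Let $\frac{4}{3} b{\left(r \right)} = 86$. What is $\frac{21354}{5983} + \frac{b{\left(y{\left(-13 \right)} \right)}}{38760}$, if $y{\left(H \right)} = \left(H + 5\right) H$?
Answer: $\frac{552044629}{154600720} \approx 3.5708$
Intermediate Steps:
$y{\left(H \right)} = H \left(5 + H\right)$ ($y{\left(H \right)} = \left(5 + H\right) H = H \left(5 + H\right)$)
$b{\left(r \right)} = \frac{129}{2}$ ($b{\left(r \right)} = \frac{3}{4} \cdot 86 = \frac{129}{2}$)
$\frac{21354}{5983} + \frac{b{\left(y{\left(-13 \right)} \right)}}{38760} = \frac{21354}{5983} + \frac{129}{2 \cdot 38760} = 21354 \cdot \frac{1}{5983} + \frac{129}{2} \cdot \frac{1}{38760} = \frac{21354}{5983} + \frac{43}{25840} = \frac{552044629}{154600720}$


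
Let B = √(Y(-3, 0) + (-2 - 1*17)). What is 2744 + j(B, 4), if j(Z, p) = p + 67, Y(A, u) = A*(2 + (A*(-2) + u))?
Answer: 2815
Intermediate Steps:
Y(A, u) = A*(2 + u - 2*A) (Y(A, u) = A*(2 + (-2*A + u)) = A*(2 + (u - 2*A)) = A*(2 + u - 2*A))
B = I*√43 (B = √(-3*(2 + 0 - 2*(-3)) + (-2 - 1*17)) = √(-3*(2 + 0 + 6) + (-2 - 17)) = √(-3*8 - 19) = √(-24 - 19) = √(-43) = I*√43 ≈ 6.5574*I)
j(Z, p) = 67 + p
2744 + j(B, 4) = 2744 + (67 + 4) = 2744 + 71 = 2815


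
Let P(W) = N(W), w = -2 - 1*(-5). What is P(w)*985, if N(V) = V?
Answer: 2955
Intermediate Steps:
w = 3 (w = -2 + 5 = 3)
P(W) = W
P(w)*985 = 3*985 = 2955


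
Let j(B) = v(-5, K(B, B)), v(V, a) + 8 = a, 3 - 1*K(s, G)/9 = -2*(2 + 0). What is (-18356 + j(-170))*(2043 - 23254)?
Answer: 388182511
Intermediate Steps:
K(s, G) = 63 (K(s, G) = 27 - (-18)*(2 + 0) = 27 - (-18)*2 = 27 - 9*(-4) = 27 + 36 = 63)
v(V, a) = -8 + a
j(B) = 55 (j(B) = -8 + 63 = 55)
(-18356 + j(-170))*(2043 - 23254) = (-18356 + 55)*(2043 - 23254) = -18301*(-21211) = 388182511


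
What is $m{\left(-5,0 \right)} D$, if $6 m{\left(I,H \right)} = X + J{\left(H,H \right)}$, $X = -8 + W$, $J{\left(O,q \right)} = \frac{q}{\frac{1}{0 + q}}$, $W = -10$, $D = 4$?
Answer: $-12$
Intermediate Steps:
$J{\left(O,q \right)} = q^{2}$ ($J{\left(O,q \right)} = \frac{q}{\frac{1}{q}} = q q = q^{2}$)
$X = -18$ ($X = -8 - 10 = -18$)
$m{\left(I,H \right)} = -3 + \frac{H^{2}}{6}$ ($m{\left(I,H \right)} = \frac{-18 + H^{2}}{6} = -3 + \frac{H^{2}}{6}$)
$m{\left(-5,0 \right)} D = \left(-3 + \frac{0^{2}}{6}\right) 4 = \left(-3 + \frac{1}{6} \cdot 0\right) 4 = \left(-3 + 0\right) 4 = \left(-3\right) 4 = -12$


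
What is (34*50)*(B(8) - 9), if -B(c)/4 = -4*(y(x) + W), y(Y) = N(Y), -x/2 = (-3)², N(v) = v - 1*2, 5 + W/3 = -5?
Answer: -1375300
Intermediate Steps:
W = -30 (W = -15 + 3*(-5) = -15 - 15 = -30)
N(v) = -2 + v (N(v) = v - 2 = -2 + v)
x = -18 (x = -2*(-3)² = -2*9 = -18)
y(Y) = -2 + Y
B(c) = -800 (B(c) = -(-16)*((-2 - 18) - 30) = -(-16)*(-20 - 30) = -(-16)*(-50) = -4*200 = -800)
(34*50)*(B(8) - 9) = (34*50)*(-800 - 9) = 1700*(-809) = -1375300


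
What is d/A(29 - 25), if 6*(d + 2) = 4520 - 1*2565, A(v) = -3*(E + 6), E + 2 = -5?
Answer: 1943/18 ≈ 107.94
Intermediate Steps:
E = -7 (E = -2 - 5 = -7)
A(v) = 3 (A(v) = -3*(-7 + 6) = -3*(-1) = 3)
d = 1943/6 (d = -2 + (4520 - 1*2565)/6 = -2 + (4520 - 2565)/6 = -2 + (⅙)*1955 = -2 + 1955/6 = 1943/6 ≈ 323.83)
d/A(29 - 25) = (1943/6)/3 = (1943/6)*(⅓) = 1943/18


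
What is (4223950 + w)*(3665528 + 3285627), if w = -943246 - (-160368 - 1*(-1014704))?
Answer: 16866060055040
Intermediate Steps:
w = -1797582 (w = -943246 - (-160368 + 1014704) = -943246 - 1*854336 = -943246 - 854336 = -1797582)
(4223950 + w)*(3665528 + 3285627) = (4223950 - 1797582)*(3665528 + 3285627) = 2426368*6951155 = 16866060055040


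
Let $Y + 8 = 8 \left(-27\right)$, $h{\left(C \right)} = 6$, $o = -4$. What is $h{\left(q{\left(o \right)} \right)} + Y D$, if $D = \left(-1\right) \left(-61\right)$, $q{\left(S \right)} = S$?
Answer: $-13658$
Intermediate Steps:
$D = 61$
$Y = -224$ ($Y = -8 + 8 \left(-27\right) = -8 - 216 = -224$)
$h{\left(q{\left(o \right)} \right)} + Y D = 6 - 13664 = -13658$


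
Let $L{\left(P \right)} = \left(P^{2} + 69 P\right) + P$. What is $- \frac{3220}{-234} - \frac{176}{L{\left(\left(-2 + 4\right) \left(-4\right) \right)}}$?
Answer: $\frac{51197}{3627} \approx 14.116$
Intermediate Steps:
$L{\left(P \right)} = P^{2} + 70 P$
$- \frac{3220}{-234} - \frac{176}{L{\left(\left(-2 + 4\right) \left(-4\right) \right)}} = - \frac{3220}{-234} - \frac{176}{\left(-2 + 4\right) \left(-4\right) \left(70 + \left(-2 + 4\right) \left(-4\right)\right)} = \left(-3220\right) \left(- \frac{1}{234}\right) - \frac{176}{2 \left(-4\right) \left(70 + 2 \left(-4\right)\right)} = \frac{1610}{117} - \frac{176}{\left(-8\right) \left(70 - 8\right)} = \frac{1610}{117} - \frac{176}{\left(-8\right) 62} = \frac{1610}{117} - \frac{176}{-496} = \frac{1610}{117} - - \frac{11}{31} = \frac{1610}{117} + \frac{11}{31} = \frac{51197}{3627}$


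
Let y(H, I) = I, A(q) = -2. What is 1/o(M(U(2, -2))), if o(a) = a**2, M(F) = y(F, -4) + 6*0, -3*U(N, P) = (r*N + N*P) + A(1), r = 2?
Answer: 1/16 ≈ 0.062500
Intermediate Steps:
U(N, P) = 2/3 - 2*N/3 - N*P/3 (U(N, P) = -((2*N + N*P) - 2)/3 = -(-2 + 2*N + N*P)/3 = 2/3 - 2*N/3 - N*P/3)
M(F) = -4 (M(F) = -4 + 6*0 = -4 + 0 = -4)
1/o(M(U(2, -2))) = 1/((-4)**2) = 1/16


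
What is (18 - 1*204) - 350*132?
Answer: -46386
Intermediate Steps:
(18 - 1*204) - 350*132 = (18 - 204) - 46200 = -186 - 46200 = -46386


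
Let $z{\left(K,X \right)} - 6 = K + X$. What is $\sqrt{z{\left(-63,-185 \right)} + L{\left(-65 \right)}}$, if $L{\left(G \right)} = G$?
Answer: $i \sqrt{307} \approx 17.521 i$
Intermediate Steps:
$z{\left(K,X \right)} = 6 + K + X$ ($z{\left(K,X \right)} = 6 + \left(K + X\right) = 6 + K + X$)
$\sqrt{z{\left(-63,-185 \right)} + L{\left(-65 \right)}} = \sqrt{\left(6 - 63 - 185\right) - 65} = \sqrt{-242 - 65} = \sqrt{-307} = i \sqrt{307}$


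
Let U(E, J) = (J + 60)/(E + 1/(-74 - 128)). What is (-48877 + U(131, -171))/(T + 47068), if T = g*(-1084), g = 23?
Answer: -1293356719/585740696 ≈ -2.2081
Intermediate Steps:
U(E, J) = (60 + J)/(-1/202 + E) (U(E, J) = (60 + J)/(E + 1/(-202)) = (60 + J)/(E - 1/202) = (60 + J)/(-1/202 + E))
T = -24932 (T = 23*(-1084) = -24932)
(-48877 + U(131, -171))/(T + 47068) = (-48877 + 202*(60 - 171)/(-1 + 202*131))/(-24932 + 47068) = (-48877 + 202*(-111)/(-1 + 26462))/22136 = (-48877 + 202*(-111)/26461)*(1/22136) = (-48877 + 202*(1/26461)*(-111))*(1/22136) = (-48877 - 22422/26461)*(1/22136) = -1293356719/26461*1/22136 = -1293356719/585740696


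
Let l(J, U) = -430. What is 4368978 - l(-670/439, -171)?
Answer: 4369408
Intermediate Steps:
4368978 - l(-670/439, -171) = 4368978 - 1*(-430) = 4368978 + 430 = 4369408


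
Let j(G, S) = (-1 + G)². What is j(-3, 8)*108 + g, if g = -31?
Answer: 1697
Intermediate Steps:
j(-3, 8)*108 + g = (-1 - 3)²*108 - 31 = (-4)²*108 - 31 = 16*108 - 31 = 1728 - 31 = 1697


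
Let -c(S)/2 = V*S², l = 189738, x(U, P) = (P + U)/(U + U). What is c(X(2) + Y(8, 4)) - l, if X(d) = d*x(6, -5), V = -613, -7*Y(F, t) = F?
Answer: -166318463/882 ≈ -1.8857e+5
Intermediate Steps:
Y(F, t) = -F/7
x(U, P) = (P + U)/(2*U) (x(U, P) = (P + U)/((2*U)) = (P + U)*(1/(2*U)) = (P + U)/(2*U))
X(d) = d/12 (X(d) = d*((½)*(-5 + 6)/6) = d*((½)*(⅙)*1) = d*(1/12) = d/12)
c(S) = 1226*S² (c(S) = -(-1226)*S² = 1226*S²)
c(X(2) + Y(8, 4)) - l = 1226*((1/12)*2 - ⅐*8)² - 1*189738 = 1226*(⅙ - 8/7)² - 189738 = 1226*(-41/42)² - 189738 = 1226*(1681/1764) - 189738 = 1030453/882 - 189738 = -166318463/882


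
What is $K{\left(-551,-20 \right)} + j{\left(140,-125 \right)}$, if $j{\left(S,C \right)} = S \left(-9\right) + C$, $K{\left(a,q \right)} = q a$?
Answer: $9635$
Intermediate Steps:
$K{\left(a,q \right)} = a q$
$j{\left(S,C \right)} = C - 9 S$ ($j{\left(S,C \right)} = - 9 S + C = C - 9 S$)
$K{\left(-551,-20 \right)} + j{\left(140,-125 \right)} = \left(-551\right) \left(-20\right) - 1385 = 11020 - 1385 = 9635$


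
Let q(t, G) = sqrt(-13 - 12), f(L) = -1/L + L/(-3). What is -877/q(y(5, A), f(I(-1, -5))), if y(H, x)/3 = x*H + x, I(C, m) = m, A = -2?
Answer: 877*I/5 ≈ 175.4*I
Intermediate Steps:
y(H, x) = 3*x + 3*H*x (y(H, x) = 3*(x*H + x) = 3*(H*x + x) = 3*(x + H*x) = 3*x + 3*H*x)
f(L) = -1/L - L/3 (f(L) = -1/L + L*(-1/3) = -1/L - L/3)
q(t, G) = 5*I (q(t, G) = sqrt(-25) = 5*I)
-877/q(y(5, A), f(I(-1, -5))) = -877*(-I/5) = -(-877)*I/5 = 877*I/5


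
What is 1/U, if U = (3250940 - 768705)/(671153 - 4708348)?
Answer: -807439/496447 ≈ -1.6264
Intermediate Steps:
U = -496447/807439 (U = 2482235/(-4037195) = 2482235*(-1/4037195) = -496447/807439 ≈ -0.61484)
1/U = 1/(-496447/807439) = -807439/496447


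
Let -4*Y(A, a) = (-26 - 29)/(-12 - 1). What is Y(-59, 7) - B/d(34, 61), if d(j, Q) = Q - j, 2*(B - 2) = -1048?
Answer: 2851/156 ≈ 18.276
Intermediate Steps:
B = -522 (B = 2 + (½)*(-1048) = 2 - 524 = -522)
Y(A, a) = -55/52 (Y(A, a) = -(-26 - 29)/(4*(-12 - 1)) = -(-55)/(4*(-13)) = -(-55)*(-1)/(4*13) = -¼*55/13 = -55/52)
Y(-59, 7) - B/d(34, 61) = -55/52 - (-522)/(61 - 1*34) = -55/52 - (-522)/(61 - 34) = -55/52 - (-522)/27 = -55/52 - 1*(-58/3) = -55/52 + 58/3 = 2851/156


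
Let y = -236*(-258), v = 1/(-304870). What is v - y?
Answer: -18562924561/304870 ≈ -60888.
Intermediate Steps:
v = -1/304870 ≈ -3.2801e-6
y = 60888
v - y = -1/304870 - 1*60888 = -1/304870 - 60888 = -18562924561/304870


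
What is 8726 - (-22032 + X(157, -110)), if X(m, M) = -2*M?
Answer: 30538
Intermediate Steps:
8726 - (-22032 + X(157, -110)) = 8726 - (-22032 - 2*(-110)) = 8726 - (-22032 + 220) = 8726 - 1*(-21812) = 8726 + 21812 = 30538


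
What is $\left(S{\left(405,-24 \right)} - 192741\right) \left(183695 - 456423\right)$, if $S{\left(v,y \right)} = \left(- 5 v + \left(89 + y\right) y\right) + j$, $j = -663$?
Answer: $53724415992$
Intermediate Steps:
$S{\left(v,y \right)} = -663 - 5 v + y \left(89 + y\right)$ ($S{\left(v,y \right)} = \left(- 5 v + \left(89 + y\right) y\right) - 663 = \left(- 5 v + y \left(89 + y\right)\right) - 663 = -663 - 5 v + y \left(89 + y\right)$)
$\left(S{\left(405,-24 \right)} - 192741\right) \left(183695 - 456423\right) = \left(\left(-663 + \left(-24\right)^{2} - 2025 + 89 \left(-24\right)\right) - 192741\right) \left(183695 - 456423\right) = \left(\left(-663 + 576 - 2025 - 2136\right) - 192741\right) \left(-272728\right) = \left(-4248 - 192741\right) \left(-272728\right) = \left(-196989\right) \left(-272728\right) = 53724415992$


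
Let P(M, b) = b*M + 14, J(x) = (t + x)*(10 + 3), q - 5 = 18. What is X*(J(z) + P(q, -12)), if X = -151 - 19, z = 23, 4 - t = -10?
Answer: -37230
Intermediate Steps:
q = 23 (q = 5 + 18 = 23)
t = 14 (t = 4 - 1*(-10) = 4 + 10 = 14)
J(x) = 182 + 13*x (J(x) = (14 + x)*(10 + 3) = (14 + x)*13 = 182 + 13*x)
P(M, b) = 14 + M*b (P(M, b) = M*b + 14 = 14 + M*b)
X = -170
X*(J(z) + P(q, -12)) = -170*((182 + 13*23) + (14 + 23*(-12))) = -170*((182 + 299) + (14 - 276)) = -170*(481 - 262) = -170*219 = -37230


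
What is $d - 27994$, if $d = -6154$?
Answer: $-34148$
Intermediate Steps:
$d - 27994 = -6154 - 27994 = -34148$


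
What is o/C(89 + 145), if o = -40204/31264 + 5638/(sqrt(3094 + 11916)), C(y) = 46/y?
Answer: -51129/7816 + 329823*sqrt(15010)/172615 ≈ 227.55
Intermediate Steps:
o = -10051/7816 + 2819*sqrt(15010)/7505 (o = -40204*1/31264 + 5638/(sqrt(15010)) = -10051/7816 + 5638*(sqrt(15010)/15010) = -10051/7816 + 2819*sqrt(15010)/7505 ≈ 44.733)
o/C(89 + 145) = (-10051/7816 + 2819*sqrt(15010)/7505)/((46/(89 + 145))) = (-10051/7816 + 2819*sqrt(15010)/7505)/((46/234)) = (-10051/7816 + 2819*sqrt(15010)/7505)/((46*(1/234))) = (-10051/7816 + 2819*sqrt(15010)/7505)/(23/117) = (-10051/7816 + 2819*sqrt(15010)/7505)*(117/23) = -51129/7816 + 329823*sqrt(15010)/172615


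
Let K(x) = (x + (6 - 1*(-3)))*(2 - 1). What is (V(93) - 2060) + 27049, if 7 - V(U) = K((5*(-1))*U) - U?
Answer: 25545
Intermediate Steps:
K(x) = 9 + x (K(x) = (x + (6 + 3))*1 = (x + 9)*1 = (9 + x)*1 = 9 + x)
V(U) = -2 + 6*U (V(U) = 7 - ((9 + (5*(-1))*U) - U) = 7 - ((9 - 5*U) - U) = 7 - (9 - 6*U) = 7 + (-9 + 6*U) = -2 + 6*U)
(V(93) - 2060) + 27049 = ((-2 + 6*93) - 2060) + 27049 = ((-2 + 558) - 2060) + 27049 = (556 - 2060) + 27049 = -1504 + 27049 = 25545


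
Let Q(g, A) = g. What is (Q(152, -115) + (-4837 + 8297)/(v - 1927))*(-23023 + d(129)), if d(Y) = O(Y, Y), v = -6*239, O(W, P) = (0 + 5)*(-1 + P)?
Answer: -11357402796/3361 ≈ -3.3792e+6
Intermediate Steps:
O(W, P) = -5 + 5*P (O(W, P) = 5*(-1 + P) = -5 + 5*P)
v = -1434
d(Y) = -5 + 5*Y
(Q(152, -115) + (-4837 + 8297)/(v - 1927))*(-23023 + d(129)) = (152 + (-4837 + 8297)/(-1434 - 1927))*(-23023 + (-5 + 5*129)) = (152 + 3460/(-3361))*(-23023 + (-5 + 645)) = (152 + 3460*(-1/3361))*(-23023 + 640) = (152 - 3460/3361)*(-22383) = (507412/3361)*(-22383) = -11357402796/3361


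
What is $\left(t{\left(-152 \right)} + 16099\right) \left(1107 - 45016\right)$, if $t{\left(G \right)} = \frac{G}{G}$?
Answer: $-706934900$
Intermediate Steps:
$t{\left(G \right)} = 1$
$\left(t{\left(-152 \right)} + 16099\right) \left(1107 - 45016\right) = \left(1 + 16099\right) \left(1107 - 45016\right) = 16100 \left(-43909\right) = -706934900$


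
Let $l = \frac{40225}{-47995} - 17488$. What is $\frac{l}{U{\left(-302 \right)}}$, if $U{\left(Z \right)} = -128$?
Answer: $\frac{167875357}{1228672} \approx 136.63$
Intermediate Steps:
$l = - \frac{167875357}{9599}$ ($l = 40225 \left(- \frac{1}{47995}\right) - 17488 = - \frac{8045}{9599} - 17488 = - \frac{167875357}{9599} \approx -17489.0$)
$\frac{l}{U{\left(-302 \right)}} = - \frac{167875357}{9599 \left(-128\right)} = \left(- \frac{167875357}{9599}\right) \left(- \frac{1}{128}\right) = \frac{167875357}{1228672}$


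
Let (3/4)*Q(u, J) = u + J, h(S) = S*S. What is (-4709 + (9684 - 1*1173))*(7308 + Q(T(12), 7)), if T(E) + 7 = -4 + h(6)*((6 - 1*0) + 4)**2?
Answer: 138043016/3 ≈ 4.6014e+7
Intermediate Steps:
h(S) = S**2
T(E) = 3589 (T(E) = -7 + (-4 + 6**2*((6 - 1*0) + 4)**2) = -7 + (-4 + 36*((6 + 0) + 4)**2) = -7 + (-4 + 36*(6 + 4)**2) = -7 + (-4 + 36*10**2) = -7 + (-4 + 36*100) = -7 + (-4 + 3600) = -7 + 3596 = 3589)
Q(u, J) = 4*J/3 + 4*u/3 (Q(u, J) = 4*(u + J)/3 = 4*(J + u)/3 = 4*J/3 + 4*u/3)
(-4709 + (9684 - 1*1173))*(7308 + Q(T(12), 7)) = (-4709 + (9684 - 1*1173))*(7308 + ((4/3)*7 + (4/3)*3589)) = (-4709 + (9684 - 1173))*(7308 + (28/3 + 14356/3)) = (-4709 + 8511)*(7308 + 14384/3) = 3802*(36308/3) = 138043016/3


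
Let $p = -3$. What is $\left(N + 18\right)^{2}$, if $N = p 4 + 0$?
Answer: $36$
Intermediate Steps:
$N = -12$ ($N = \left(-3\right) 4 + 0 = -12 + 0 = -12$)
$\left(N + 18\right)^{2} = \left(-12 + 18\right)^{2} = 6^{2} = 36$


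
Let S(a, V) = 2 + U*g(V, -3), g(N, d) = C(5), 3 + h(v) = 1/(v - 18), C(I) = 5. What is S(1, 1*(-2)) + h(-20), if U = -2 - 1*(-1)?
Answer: -229/38 ≈ -6.0263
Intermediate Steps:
h(v) = -3 + 1/(-18 + v) (h(v) = -3 + 1/(v - 18) = -3 + 1/(-18 + v))
g(N, d) = 5
U = -1 (U = -2 + 1 = -1)
S(a, V) = -3 (S(a, V) = 2 - 1*5 = 2 - 5 = -3)
S(1, 1*(-2)) + h(-20) = -3 + (55 - 3*(-20))/(-18 - 20) = -3 + (55 + 60)/(-38) = -3 - 1/38*115 = -3 - 115/38 = -229/38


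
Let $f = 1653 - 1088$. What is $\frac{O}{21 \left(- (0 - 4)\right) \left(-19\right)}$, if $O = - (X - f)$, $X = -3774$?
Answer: $- \frac{4339}{1596} \approx -2.7187$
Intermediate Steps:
$f = 565$ ($f = 1653 - 1088 = 565$)
$O = 4339$ ($O = - (-3774 - 565) = \left(-1\right) \left(-4339\right) = 4339$)
$\frac{O}{21 \left(- (0 - 4)\right) \left(-19\right)} = \frac{4339}{21 \left(- (0 - 4)\right) \left(-19\right)} = \frac{4339}{21 \left(\left(-1\right) \left(-4\right)\right) \left(-19\right)} = \frac{4339}{21 \cdot 4 \left(-19\right)} = \frac{4339}{84 \left(-19\right)} = \frac{4339}{-1596} = 4339 \left(- \frac{1}{1596}\right) = - \frac{4339}{1596}$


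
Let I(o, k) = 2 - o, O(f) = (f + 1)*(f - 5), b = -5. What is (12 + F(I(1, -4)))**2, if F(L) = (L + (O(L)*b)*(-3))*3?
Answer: 119025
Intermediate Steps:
O(f) = (1 + f)*(-5 + f)
F(L) = -225 - 177*L + 45*L**2 (F(L) = (L + ((-5 + L**2 - 4*L)*(-5))*(-3))*3 = (L + (25 - 5*L**2 + 20*L)*(-3))*3 = (L + (-75 - 60*L + 15*L**2))*3 = (-75 - 59*L + 15*L**2)*3 = -225 - 177*L + 45*L**2)
(12 + F(I(1, -4)))**2 = (12 + (-225 - 177*(2 - 1*1) + 45*(2 - 1*1)**2))**2 = (12 + (-225 - 177*(2 - 1) + 45*(2 - 1)**2))**2 = (12 + (-225 - 177*1 + 45*1**2))**2 = (12 + (-225 - 177 + 45*1))**2 = (12 + (-225 - 177 + 45))**2 = (12 - 357)**2 = (-345)**2 = 119025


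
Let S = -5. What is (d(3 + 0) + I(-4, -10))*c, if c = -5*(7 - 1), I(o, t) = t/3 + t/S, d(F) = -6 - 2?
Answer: 280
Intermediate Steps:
d(F) = -8
I(o, t) = 2*t/15 (I(o, t) = t/3 + t/(-5) = t*(⅓) + t*(-⅕) = t/3 - t/5 = 2*t/15)
c = -30 (c = -5*6 = -30)
(d(3 + 0) + I(-4, -10))*c = (-8 + (2/15)*(-10))*(-30) = (-8 - 4/3)*(-30) = -28/3*(-30) = 280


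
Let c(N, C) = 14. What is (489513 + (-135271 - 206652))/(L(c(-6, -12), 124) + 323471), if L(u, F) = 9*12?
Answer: 147590/323579 ≈ 0.45612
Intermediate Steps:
L(u, F) = 108
(489513 + (-135271 - 206652))/(L(c(-6, -12), 124) + 323471) = (489513 + (-135271 - 206652))/(108 + 323471) = (489513 - 341923)/323579 = 147590*(1/323579) = 147590/323579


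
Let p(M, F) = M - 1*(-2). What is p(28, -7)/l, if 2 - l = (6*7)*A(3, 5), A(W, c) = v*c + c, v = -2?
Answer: 15/106 ≈ 0.14151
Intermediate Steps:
p(M, F) = 2 + M (p(M, F) = M + 2 = 2 + M)
A(W, c) = -c (A(W, c) = -2*c + c = -c)
l = 212 (l = 2 - 6*7*(-1*5) = 2 - 42*(-5) = 2 - 1*(-210) = 2 + 210 = 212)
p(28, -7)/l = (2 + 28)/212 = 30*(1/212) = 15/106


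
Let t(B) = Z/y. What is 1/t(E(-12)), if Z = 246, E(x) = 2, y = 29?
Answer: 29/246 ≈ 0.11789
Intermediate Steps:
t(B) = 246/29
1/t(E(-12)) = 1/(246/29) = 29/246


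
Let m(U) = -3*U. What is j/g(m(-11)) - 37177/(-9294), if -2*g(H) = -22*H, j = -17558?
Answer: -16632089/374858 ≈ -44.369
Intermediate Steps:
g(H) = 11*H (g(H) = -(-11)*H = 11*H)
j/g(m(-11)) - 37177/(-9294) = -17558/(11*(-3*(-11))) - 37177/(-9294) = -17558/(11*33) - 37177*(-1/9294) = -17558/363 + 37177/9294 = -16632089/374858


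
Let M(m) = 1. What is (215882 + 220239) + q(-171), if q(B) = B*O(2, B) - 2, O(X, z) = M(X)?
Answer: 435948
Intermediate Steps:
O(X, z) = 1
q(B) = -2 + B (q(B) = B*1 - 2 = B - 2 = -2 + B)
(215882 + 220239) + q(-171) = (215882 + 220239) + (-2 - 171) = 436121 - 173 = 435948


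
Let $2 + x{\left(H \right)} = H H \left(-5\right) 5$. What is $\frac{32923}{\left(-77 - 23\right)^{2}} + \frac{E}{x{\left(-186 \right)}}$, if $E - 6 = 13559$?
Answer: $\frac{14169759273}{4324510000} \approx 3.2766$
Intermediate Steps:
$x{\left(H \right)} = -2 - 25 H^{2}$ ($x{\left(H \right)} = -2 + H H \left(-5\right) 5 = -2 + H^{2} \left(-5\right) 5 = -2 + - 5 H^{2} \cdot 5 = -2 - 25 H^{2}$)
$E = 13565$ ($E = 6 + 13559 = 13565$)
$\frac{32923}{\left(-77 - 23\right)^{2}} + \frac{E}{x{\left(-186 \right)}} = \frac{32923}{\left(-77 - 23\right)^{2}} + \frac{13565}{-2 - 25 \left(-186\right)^{2}} = \frac{32923}{\left(-100\right)^{2}} + \frac{13565}{-2 - 864900} = \frac{32923}{10000} + \frac{13565}{-2 - 864900} = 32923 \cdot \frac{1}{10000} + \frac{13565}{-864902} = \frac{32923}{10000} + 13565 \left(- \frac{1}{864902}\right) = \frac{32923}{10000} - \frac{13565}{864902} = \frac{14169759273}{4324510000}$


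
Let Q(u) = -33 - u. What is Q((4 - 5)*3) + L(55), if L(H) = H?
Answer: 25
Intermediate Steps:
Q((4 - 5)*3) + L(55) = (-33 - (4 - 5)*3) + 55 = (-33 - (-1)*3) + 55 = (-33 - 1*(-3)) + 55 = (-33 + 3) + 55 = -30 + 55 = 25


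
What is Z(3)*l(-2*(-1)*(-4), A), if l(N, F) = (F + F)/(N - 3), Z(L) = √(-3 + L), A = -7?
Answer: 0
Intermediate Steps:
l(N, F) = 2*F/(-3 + N) (l(N, F) = (2*F)/(-3 + N) = 2*F/(-3 + N))
Z(3)*l(-2*(-1)*(-4), A) = √(-3 + 3)*(2*(-7)/(-3 - 2*(-1)*(-4))) = √0*(2*(-7)/(-3 + 2*(-4))) = 0*(2*(-7)/(-3 - 8)) = 0*(2*(-7)/(-11)) = 0*(2*(-7)*(-1/11)) = 0*(14/11) = 0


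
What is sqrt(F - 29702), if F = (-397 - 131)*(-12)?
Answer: I*sqrt(23366) ≈ 152.86*I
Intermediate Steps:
F = 6336 (F = -528*(-12) = 6336)
sqrt(F - 29702) = sqrt(6336 - 29702) = sqrt(-23366) = I*sqrt(23366)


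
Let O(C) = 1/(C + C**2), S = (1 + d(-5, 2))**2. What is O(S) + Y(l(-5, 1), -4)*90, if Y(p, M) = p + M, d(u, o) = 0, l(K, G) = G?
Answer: -539/2 ≈ -269.50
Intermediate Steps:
Y(p, M) = M + p
S = 1 (S = (1 + 0)**2 = 1**2 = 1)
O(S) + Y(l(-5, 1), -4)*90 = 1/(1*(1 + 1)) + (-4 + 1)*90 = 1/2 - 3*90 = 1*(1/2) - 270 = 1/2 - 270 = -539/2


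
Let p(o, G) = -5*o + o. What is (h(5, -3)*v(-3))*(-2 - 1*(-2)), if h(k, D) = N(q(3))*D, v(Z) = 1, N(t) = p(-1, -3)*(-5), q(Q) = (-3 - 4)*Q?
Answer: 0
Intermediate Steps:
p(o, G) = -4*o
q(Q) = -7*Q
N(t) = -20 (N(t) = -4*(-1)*(-5) = 4*(-5) = -20)
h(k, D) = -20*D
(h(5, -3)*v(-3))*(-2 - 1*(-2)) = (-20*(-3)*1)*(-2 - 1*(-2)) = (60*1)*(-2 + 2) = 60*0 = 0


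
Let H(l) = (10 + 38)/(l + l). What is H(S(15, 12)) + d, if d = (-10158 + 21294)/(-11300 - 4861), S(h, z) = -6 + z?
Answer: 17836/5387 ≈ 3.3109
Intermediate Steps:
H(l) = 24/l (H(l) = 48/((2*l)) = 48*(1/(2*l)) = 24/l)
d = -3712/5387 (d = 11136/(-16161) = 11136*(-1/16161) = -3712/5387 ≈ -0.68907)
H(S(15, 12)) + d = 24/(-6 + 12) - 3712/5387 = 24/6 - 3712/5387 = 24*(1/6) - 3712/5387 = 4 - 3712/5387 = 17836/5387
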